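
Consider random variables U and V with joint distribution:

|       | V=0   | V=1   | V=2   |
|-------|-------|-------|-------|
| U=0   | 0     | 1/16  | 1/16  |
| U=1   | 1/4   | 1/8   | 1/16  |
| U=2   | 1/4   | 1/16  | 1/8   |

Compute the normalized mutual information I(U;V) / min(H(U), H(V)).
Marginal P(U) (row sums):
  P(U=0) = 0 + 1/16 + 1/16 = 1/8
  P(U=1) = 1/4 + 1/8 + 1/16 = 7/16
  P(U=2) = 1/4 + 1/16 + 1/8 = 7/16
Marginal P(V) (column sums):
  P(V=0) = 0 + 1/4 + 1/4 = 1/2
  P(V=1) = 1/16 + 1/8 + 1/16 = 1/4
  P(V=2) = 1/16 + 1/16 + 1/8 = 1/4

H(U) = -[(1/8)·log₂(1/8) + (7/16)·log₂(7/16) + (7/16)·log₂(7/16)]
  = 0.3750 + 0.5218 + 0.5218
  = 1.4186 bits
H(V) = -[(1/2)·log₂(1/2) + (1/4)·log₂(1/4) + (1/4)·log₂(1/4)]
  = 0.5000 + 0.5000 + 0.5000
  = 1.5000 bits
H(U,V) = -[(1/16)·log₂(1/16) + (1/16)·log₂(1/16) + (1/4)·log₂(1/4) + (1/8)·log₂(1/8) + (1/16)·log₂(1/16) + (1/4)·log₂(1/4) + (1/16)·log₂(1/16) + (1/8)·log₂(1/8)]
  = 0.2500 + 0.2500 + 0.5000 + 0.3750 + 0.2500 + 0.5000 + 0.2500 + 0.3750
  = 2.7500 bits

I(U;V) = H(U) + H(V) - H(U,V)
  = 1.4186 + 1.5000 - 2.7500
  = 0.1686 bits

min(H(U), H(V)) = min(1.4186, 1.5000) = 1.4186 bits
Normalized MI = 0.1686 / 1.4186 = 0.1188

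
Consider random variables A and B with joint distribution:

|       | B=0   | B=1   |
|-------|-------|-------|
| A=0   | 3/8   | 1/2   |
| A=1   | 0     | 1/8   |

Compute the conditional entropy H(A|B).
Marginal P(B) (column sums):
  P(B=0) = 3/8 + 0 = 3/8
  P(B=1) = 1/2 + 1/8 = 5/8

H(A|B) = -Σ P(A,B)·log₂ P(A|B), where P(A|B) = P(A,B) / P(B)
  (cells with P(A,B) = 0 contribute 0)
  (A=0,B=0): P(A|B) = (3/8)/(3/8) = 1;  -(3/8)·log₂(1) = 0.0000
  (A=0,B=1): P(A|B) = (1/2)/(5/8) = 4/5;  -(1/2)·log₂(4/5) = 0.1610
  (A=1,B=1): P(A|B) = (1/8)/(5/8) = 1/5;  -(1/8)·log₂(1/5) = 0.2902
H(A|B) = 0.0000 + 0.1610 + 0.2902
  = 0.4512 bits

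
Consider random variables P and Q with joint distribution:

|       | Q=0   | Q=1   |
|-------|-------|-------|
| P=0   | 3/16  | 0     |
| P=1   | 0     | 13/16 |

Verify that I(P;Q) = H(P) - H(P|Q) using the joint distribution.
Left side, from I(P;Q) = H(P) + H(Q) - H(P,Q):
Marginal P(P) (row sums):
  P(P=0) = 3/16 + 0 = 3/16
  P(P=1) = 0 + 13/16 = 13/16
Marginal P(Q) (column sums):
  P(Q=0) = 3/16 + 0 = 3/16
  P(Q=1) = 0 + 13/16 = 13/16

H(P) = -[(3/16)·log₂(3/16) + (13/16)·log₂(13/16)]
  = 0.4528 + 0.2434
  = 0.6962 bits
H(Q) = -[(3/16)·log₂(3/16) + (13/16)·log₂(13/16)]
  = 0.4528 + 0.2434
  = 0.6962 bits
H(P,Q) = -[(3/16)·log₂(3/16) + (13/16)·log₂(13/16)]
  = 0.4528 + 0.2434
  = 0.6962 bits

I(P;Q) = H(P) + H(Q) - H(P,Q)
  = 0.6962 + 0.6962 - 0.6962
  = 0.6962 bits

Right side, with H(P|Q) computed directly from the conditional probabilities:
H(P|Q) = -Σ P(P,Q)·log₂ P(P|Q), where P(P|Q) = P(P,Q) / P(Q)
  (cells with P(P,Q) = 0 contribute 0)
  (P=0,Q=0): P(P|Q) = (3/16)/(3/16) = 1;  -(3/16)·log₂(1) = 0.0000
  (P=1,Q=1): P(P|Q) = (13/16)/(13/16) = 1;  -(13/16)·log₂(1) = 0.0000
H(P|Q) = 0.0000 + 0.0000
  = 0.0000 bits
H(P) - H(P|Q) = 0.6962 - 0.0000 = 0.6962 bits

Both sides equal 0.6962 bits, so I(P;Q) = H(P) - H(P|Q) ✓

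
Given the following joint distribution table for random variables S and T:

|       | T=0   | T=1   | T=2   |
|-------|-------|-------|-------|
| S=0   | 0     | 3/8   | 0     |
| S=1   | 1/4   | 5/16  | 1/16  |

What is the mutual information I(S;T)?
Marginal P(S) (row sums):
  P(S=0) = 0 + 3/8 + 0 = 3/8
  P(S=1) = 1/4 + 5/16 + 1/16 = 5/8
Marginal P(T) (column sums):
  P(T=0) = 0 + 1/4 = 1/4
  P(T=1) = 3/8 + 5/16 = 11/16
  P(T=2) = 0 + 1/16 = 1/16

H(S) = -[(3/8)·log₂(3/8) + (5/8)·log₂(5/8)]
  = 0.5306 + 0.4238
  = 0.9544 bits
H(T) = -[(1/4)·log₂(1/4) + (11/16)·log₂(11/16) + (1/16)·log₂(1/16)]
  = 0.5000 + 0.3716 + 0.2500
  = 1.1216 bits
H(S,T) = -[(3/8)·log₂(3/8) + (1/4)·log₂(1/4) + (5/16)·log₂(5/16) + (1/16)·log₂(1/16)]
  = 0.5306 + 0.5000 + 0.5244 + 0.2500
  = 1.8050 bits

I(S;T) = H(S) + H(T) - H(S,T)
  = 0.9544 + 1.1216 - 1.8050
  = 0.2710 bits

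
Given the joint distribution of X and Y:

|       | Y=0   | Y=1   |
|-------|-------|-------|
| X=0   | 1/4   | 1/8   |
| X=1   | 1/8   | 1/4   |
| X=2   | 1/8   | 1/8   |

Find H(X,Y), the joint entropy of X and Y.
H(X,Y) = -Σ P(X,Y) log₂ P(X,Y), summed over the non-zero cells:
H(X,Y) = -[(1/4)·log₂(1/4) + (1/8)·log₂(1/8) + (1/8)·log₂(1/8) + (1/4)·log₂(1/4) + (1/8)·log₂(1/8) + (1/8)·log₂(1/8)]
  = 0.5000 + 0.3750 + 0.3750 + 0.5000 + 0.3750 + 0.3750
  = 2.5000 bits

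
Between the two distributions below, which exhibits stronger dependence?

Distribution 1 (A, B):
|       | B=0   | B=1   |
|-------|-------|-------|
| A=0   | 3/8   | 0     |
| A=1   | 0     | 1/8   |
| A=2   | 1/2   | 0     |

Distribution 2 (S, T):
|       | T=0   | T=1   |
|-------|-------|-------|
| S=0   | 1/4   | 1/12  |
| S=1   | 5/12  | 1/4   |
Distribution 1 (A, B):
Marginal P(A) (row sums):
  P(A=0) = 3/8 + 0 = 3/8
  P(A=1) = 0 + 1/8 = 1/8
  P(A=2) = 1/2 + 0 = 1/2
Marginal P(B) (column sums):
  P(B=0) = 3/8 + 0 + 1/2 = 7/8
  P(B=1) = 0 + 1/8 + 0 = 1/8

H(A) = -[(3/8)·log₂(3/8) + (1/8)·log₂(1/8) + (1/2)·log₂(1/2)]
  = 0.5306 + 0.3750 + 0.5000
  = 1.4056 bits
H(B) = -[(7/8)·log₂(7/8) + (1/8)·log₂(1/8)]
  = 0.1686 + 0.3750
  = 0.5436 bits
H(A,B) = -[(3/8)·log₂(3/8) + (1/8)·log₂(1/8) + (1/2)·log₂(1/2)]
  = 0.5306 + 0.3750 + 0.5000
  = 1.4056 bits

I(A;B) = H(A) + H(B) - H(A,B)
  = 1.4056 + 0.5436 - 1.4056
  = 0.5436 bits

Distribution 2 (S, T):
Marginal P(S) (row sums):
  P(S=0) = 1/4 + 1/12 = 1/3
  P(S=1) = 5/12 + 1/4 = 2/3
Marginal P(T) (column sums):
  P(T=0) = 1/4 + 5/12 = 2/3
  P(T=1) = 1/12 + 1/4 = 1/3

H(S) = -[(1/3)·log₂(1/3) + (2/3)·log₂(2/3)]
  = 0.5283 + 0.3900
  = 0.9183 bits
H(T) = -[(2/3)·log₂(2/3) + (1/3)·log₂(1/3)]
  = 0.3900 + 0.5283
  = 0.9183 bits
H(S,T) = -[(1/4)·log₂(1/4) + (1/12)·log₂(1/12) + (5/12)·log₂(5/12) + (1/4)·log₂(1/4)]
  = 0.5000 + 0.2987 + 0.5263 + 0.5000
  = 1.8250 bits

I(S;T) = H(S) + H(T) - H(S,T)
  = 0.9183 + 0.9183 - 1.8250
  = 0.0116 bits

I(A;B) = 0.5436 bits > I(S;T) = 0.0116 bits, so (A, B) has the higher mutual information (stronger dependence).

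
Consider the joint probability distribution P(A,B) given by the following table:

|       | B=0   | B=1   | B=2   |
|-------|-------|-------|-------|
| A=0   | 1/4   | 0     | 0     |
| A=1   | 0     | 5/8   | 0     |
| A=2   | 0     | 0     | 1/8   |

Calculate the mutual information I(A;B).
Marginal P(A) (row sums):
  P(A=0) = 1/4 + 0 + 0 = 1/4
  P(A=1) = 0 + 5/8 + 0 = 5/8
  P(A=2) = 0 + 0 + 1/8 = 1/8
Marginal P(B) (column sums):
  P(B=0) = 1/4 + 0 + 0 = 1/4
  P(B=1) = 0 + 5/8 + 0 = 5/8
  P(B=2) = 0 + 0 + 1/8 = 1/8

H(A) = -[(1/4)·log₂(1/4) + (5/8)·log₂(5/8) + (1/8)·log₂(1/8)]
  = 0.5000 + 0.4238 + 0.3750
  = 1.2988 bits
H(B) = -[(1/4)·log₂(1/4) + (5/8)·log₂(5/8) + (1/8)·log₂(1/8)]
  = 0.5000 + 0.4238 + 0.3750
  = 1.2988 bits
H(A,B) = -[(1/4)·log₂(1/4) + (5/8)·log₂(5/8) + (1/8)·log₂(1/8)]
  = 0.5000 + 0.4238 + 0.3750
  = 1.2988 bits

I(A;B) = H(A) + H(B) - H(A,B)
  = 1.2988 + 1.2988 - 1.2988
  = 1.2988 bits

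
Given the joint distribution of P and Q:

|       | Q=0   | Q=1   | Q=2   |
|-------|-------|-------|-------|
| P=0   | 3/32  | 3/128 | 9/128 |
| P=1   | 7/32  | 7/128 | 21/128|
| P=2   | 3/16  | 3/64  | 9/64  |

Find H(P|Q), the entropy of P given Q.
Marginal P(Q) (column sums):
  P(Q=0) = 3/32 + 7/32 + 3/16 = 1/2
  P(Q=1) = 3/128 + 7/128 + 3/64 = 1/8
  P(Q=2) = 9/128 + 21/128 + 9/64 = 3/8

H(P|Q) = -Σ P(P,Q)·log₂ P(P|Q), where P(P|Q) = P(P,Q) / P(Q)
  (P=0,Q=0): P(P|Q) = (3/32)/(1/2) = 3/16;  -(3/32)·log₂(3/16) = 0.2264
  (P=0,Q=1): P(P|Q) = (3/128)/(1/8) = 3/16;  -(3/128)·log₂(3/16) = 0.0566
  (P=0,Q=2): P(P|Q) = (9/128)/(3/8) = 3/16;  -(9/128)·log₂(3/16) = 0.1698
  (P=1,Q=0): P(P|Q) = (7/32)/(1/2) = 7/16;  -(7/32)·log₂(7/16) = 0.2609
  (P=1,Q=1): P(P|Q) = (7/128)/(1/8) = 7/16;  -(7/128)·log₂(7/16) = 0.0652
  (P=1,Q=2): P(P|Q) = (21/128)/(3/8) = 7/16;  -(21/128)·log₂(7/16) = 0.1957
  (P=2,Q=0): P(P|Q) = (3/16)/(1/2) = 3/8;  -(3/16)·log₂(3/8) = 0.2653
  (P=2,Q=1): P(P|Q) = (3/64)/(1/8) = 3/8;  -(3/64)·log₂(3/8) = 0.0663
  (P=2,Q=2): P(P|Q) = (9/64)/(3/8) = 3/8;  -(9/64)·log₂(3/8) = 0.1990
H(P|Q) = 0.2264 + 0.0566 + 0.1698 + 0.2609 + 0.0652 + 0.1957 + 0.2653 + 0.0663 + 0.1990
  = 1.5052 bits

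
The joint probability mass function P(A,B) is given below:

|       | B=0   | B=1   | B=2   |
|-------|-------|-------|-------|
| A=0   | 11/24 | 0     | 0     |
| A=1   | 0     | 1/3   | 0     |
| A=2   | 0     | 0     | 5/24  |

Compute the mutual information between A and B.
Marginal P(A) (row sums):
  P(A=0) = 11/24 + 0 + 0 = 11/24
  P(A=1) = 0 + 1/3 + 0 = 1/3
  P(A=2) = 0 + 0 + 5/24 = 5/24
Marginal P(B) (column sums):
  P(B=0) = 11/24 + 0 + 0 = 11/24
  P(B=1) = 0 + 1/3 + 0 = 1/3
  P(B=2) = 0 + 0 + 5/24 = 5/24

H(A) = -[(11/24)·log₂(11/24) + (1/3)·log₂(1/3) + (5/24)·log₂(5/24)]
  = 0.5159 + 0.5283 + 0.4715
  = 1.5157 bits
H(B) = -[(11/24)·log₂(11/24) + (1/3)·log₂(1/3) + (5/24)·log₂(5/24)]
  = 0.5159 + 0.5283 + 0.4715
  = 1.5157 bits
H(A,B) = -[(11/24)·log₂(11/24) + (1/3)·log₂(1/3) + (5/24)·log₂(5/24)]
  = 0.5159 + 0.5283 + 0.4715
  = 1.5157 bits

I(A;B) = H(A) + H(B) - H(A,B)
  = 1.5157 + 1.5157 - 1.5157
  = 1.5157 bits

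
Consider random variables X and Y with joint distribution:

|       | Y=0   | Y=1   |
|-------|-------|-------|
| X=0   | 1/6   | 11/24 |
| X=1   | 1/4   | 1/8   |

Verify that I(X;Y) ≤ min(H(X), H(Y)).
Marginal P(X) (row sums):
  P(X=0) = 1/6 + 11/24 = 5/8
  P(X=1) = 1/4 + 1/8 = 3/8
Marginal P(Y) (column sums):
  P(Y=0) = 1/6 + 1/4 = 5/12
  P(Y=1) = 11/24 + 1/8 = 7/12

H(X) = -[(5/8)·log₂(5/8) + (3/8)·log₂(3/8)]
  = 0.4238 + 0.5306
  = 0.9544 bits
H(Y) = -[(5/12)·log₂(5/12) + (7/12)·log₂(7/12)]
  = 0.5263 + 0.4536
  = 0.9799 bits
H(X,Y) = -[(1/6)·log₂(1/6) + (11/24)·log₂(11/24) + (1/4)·log₂(1/4) + (1/8)·log₂(1/8)]
  = 0.4308 + 0.5159 + 0.5000 + 0.3750
  = 1.8217 bits

I(X;Y) = H(X) + H(Y) - H(X,Y)
  = 0.9544 + 0.9799 - 1.8217
  = 0.1126 bits

min(H(X), H(Y)) = min(0.9544, 0.9799) = 0.9544 bits
Since 0.1126 ≤ 0.9544, the bound is satisfied ✓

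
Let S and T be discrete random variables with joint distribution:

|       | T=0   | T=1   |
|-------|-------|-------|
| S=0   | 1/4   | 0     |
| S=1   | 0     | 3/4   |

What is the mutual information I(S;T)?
Marginal P(S) (row sums):
  P(S=0) = 1/4 + 0 = 1/4
  P(S=1) = 0 + 3/4 = 3/4
Marginal P(T) (column sums):
  P(T=0) = 1/4 + 0 = 1/4
  P(T=1) = 0 + 3/4 = 3/4

H(S) = -[(1/4)·log₂(1/4) + (3/4)·log₂(3/4)]
  = 0.5000 + 0.3113
  = 0.8113 bits
H(T) = -[(1/4)·log₂(1/4) + (3/4)·log₂(3/4)]
  = 0.5000 + 0.3113
  = 0.8113 bits
H(S,T) = -[(1/4)·log₂(1/4) + (3/4)·log₂(3/4)]
  = 0.5000 + 0.3113
  = 0.8113 bits

I(S;T) = H(S) + H(T) - H(S,T)
  = 0.8113 + 0.8113 - 0.8113
  = 0.8113 bits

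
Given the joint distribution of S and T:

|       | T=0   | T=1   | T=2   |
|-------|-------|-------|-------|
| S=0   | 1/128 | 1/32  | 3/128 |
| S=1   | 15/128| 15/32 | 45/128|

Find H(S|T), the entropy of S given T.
Marginal P(T) (column sums):
  P(T=0) = 1/128 + 15/128 = 1/8
  P(T=1) = 1/32 + 15/32 = 1/2
  P(T=2) = 3/128 + 45/128 = 3/8

H(S|T) = -Σ P(S,T)·log₂ P(S|T), where P(S|T) = P(S,T) / P(T)
  (S=0,T=0): P(S|T) = (1/128)/(1/8) = 1/16;  -(1/128)·log₂(1/16) = 0.0313
  (S=0,T=1): P(S|T) = (1/32)/(1/2) = 1/16;  -(1/32)·log₂(1/16) = 0.1250
  (S=0,T=2): P(S|T) = (3/128)/(3/8) = 1/16;  -(3/128)·log₂(1/16) = 0.0938
  (S=1,T=0): P(S|T) = (15/128)/(1/8) = 15/16;  -(15/128)·log₂(15/16) = 0.0109
  (S=1,T=1): P(S|T) = (15/32)/(1/2) = 15/16;  -(15/32)·log₂(15/16) = 0.0436
  (S=1,T=2): P(S|T) = (45/128)/(3/8) = 15/16;  -(45/128)·log₂(15/16) = 0.0327
H(S|T) = 0.0313 + 0.1250 + 0.0938 + 0.0109 + 0.0436 + 0.0327
  = 0.3373 bits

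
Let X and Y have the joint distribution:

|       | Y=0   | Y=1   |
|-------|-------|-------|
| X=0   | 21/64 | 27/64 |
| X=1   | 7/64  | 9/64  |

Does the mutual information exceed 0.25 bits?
Marginal P(X) (row sums):
  P(X=0) = 21/64 + 27/64 = 3/4
  P(X=1) = 7/64 + 9/64 = 1/4
Marginal P(Y) (column sums):
  P(Y=0) = 21/64 + 7/64 = 7/16
  P(Y=1) = 27/64 + 9/64 = 9/16

H(X) = -[(3/4)·log₂(3/4) + (1/4)·log₂(1/4)]
  = 0.3113 + 0.5000
  = 0.8113 bits
H(Y) = -[(7/16)·log₂(7/16) + (9/16)·log₂(9/16)]
  = 0.5218 + 0.4669
  = 0.9887 bits
H(X,Y) = -[(21/64)·log₂(21/64) + (27/64)·log₂(27/64) + (7/64)·log₂(7/64) + (9/64)·log₂(9/64)]
  = 0.5275 + 0.5253 + 0.3492 + 0.3980
  = 1.8000 bits

I(X;Y) = H(X) + H(Y) - H(X,Y)
  = 0.8113 + 0.9887 - 1.8000
  = 0.0000 bits

No. I(X;Y) = 0.0000 bits, which is ≤ 0.25 bits.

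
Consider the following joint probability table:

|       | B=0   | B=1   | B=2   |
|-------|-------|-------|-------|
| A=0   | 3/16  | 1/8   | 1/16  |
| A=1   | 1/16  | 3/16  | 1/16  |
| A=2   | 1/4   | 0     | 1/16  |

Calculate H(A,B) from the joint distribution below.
H(A,B) = -Σ P(A,B) log₂ P(A,B), summed over the non-zero cells:
H(A,B) = -[(3/16)·log₂(3/16) + (1/8)·log₂(1/8) + (1/16)·log₂(1/16) + (1/16)·log₂(1/16) + (3/16)·log₂(3/16) + (1/16)·log₂(1/16) + (1/4)·log₂(1/4) + (1/16)·log₂(1/16)]
  = 0.4528 + 0.3750 + 0.2500 + 0.2500 + 0.4528 + 0.2500 + 0.5000 + 0.2500
  = 2.7806 bits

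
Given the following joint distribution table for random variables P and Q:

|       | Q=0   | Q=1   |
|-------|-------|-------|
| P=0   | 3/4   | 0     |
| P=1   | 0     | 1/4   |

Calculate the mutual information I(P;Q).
Marginal P(P) (row sums):
  P(P=0) = 3/4 + 0 = 3/4
  P(P=1) = 0 + 1/4 = 1/4
Marginal P(Q) (column sums):
  P(Q=0) = 3/4 + 0 = 3/4
  P(Q=1) = 0 + 1/4 = 1/4

H(P) = -[(3/4)·log₂(3/4) + (1/4)·log₂(1/4)]
  = 0.3113 + 0.5000
  = 0.8113 bits
H(Q) = -[(3/4)·log₂(3/4) + (1/4)·log₂(1/4)]
  = 0.3113 + 0.5000
  = 0.8113 bits
H(P,Q) = -[(3/4)·log₂(3/4) + (1/4)·log₂(1/4)]
  = 0.3113 + 0.5000
  = 0.8113 bits

I(P;Q) = H(P) + H(Q) - H(P,Q)
  = 0.8113 + 0.8113 - 0.8113
  = 0.8113 bits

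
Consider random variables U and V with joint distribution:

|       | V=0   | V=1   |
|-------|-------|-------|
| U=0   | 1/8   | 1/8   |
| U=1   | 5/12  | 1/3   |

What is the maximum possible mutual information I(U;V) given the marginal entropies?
The upper bound on mutual information is I(U;V) ≤ min(H(U), H(V)).

Marginal P(U) (row sums):
  P(U=0) = 1/8 + 1/8 = 1/4
  P(U=1) = 5/12 + 1/3 = 3/4
Marginal P(V) (column sums):
  P(V=0) = 1/8 + 5/12 = 13/24
  P(V=1) = 1/8 + 1/3 = 11/24

H(U) = -[(1/4)·log₂(1/4) + (3/4)·log₂(3/4)]
  = 0.5000 + 0.3113
  = 0.8113 bits
H(V) = -[(13/24)·log₂(13/24) + (11/24)·log₂(11/24)]
  = 0.4791 + 0.5159
  = 0.9950 bits

Maximum possible I(U;V) = min(0.8113, 0.9950) = 0.8113 bits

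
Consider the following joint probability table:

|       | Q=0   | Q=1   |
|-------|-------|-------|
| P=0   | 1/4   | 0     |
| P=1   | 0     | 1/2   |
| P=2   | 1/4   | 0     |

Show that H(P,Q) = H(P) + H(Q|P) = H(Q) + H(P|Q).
Marginal P(P) (row sums):
  P(P=0) = 1/4 + 0 = 1/4
  P(P=1) = 0 + 1/2 = 1/2
  P(P=2) = 1/4 + 0 = 1/4
Marginal P(Q) (column sums):
  P(Q=0) = 1/4 + 0 + 1/4 = 1/2
  P(Q=1) = 0 + 1/2 + 0 = 1/2

Decomposition 1: H(P) + H(Q|P)
H(P) = -[(1/4)·log₂(1/4) + (1/2)·log₂(1/2) + (1/4)·log₂(1/4)]
  = 0.5000 + 0.5000 + 0.5000
  = 1.5000 bits
H(Q|P) = -Σ P(P,Q)·log₂ P(Q|P), where P(Q|P) = P(P,Q) / P(P)
  (cells with P(P,Q) = 0 contribute 0)
  (P=0,Q=0): P(Q|P) = (1/4)/(1/4) = 1;  -(1/4)·log₂(1) = 0.0000
  (P=1,Q=1): P(Q|P) = (1/2)/(1/2) = 1;  -(1/2)·log₂(1) = 0.0000
  (P=2,Q=0): P(Q|P) = (1/4)/(1/4) = 1;  -(1/4)·log₂(1) = 0.0000
H(Q|P) = 0.0000 + 0.0000 + 0.0000
  = 0.0000 bits
H(P) + H(Q|P) = 1.5000 + 0.0000 = 1.5000 bits

Decomposition 2: H(Q) + H(P|Q)
H(Q) = -[(1/2)·log₂(1/2) + (1/2)·log₂(1/2)]
  = 0.5000 + 0.5000
  = 1.0000 bits
H(P|Q) = -Σ P(P,Q)·log₂ P(P|Q), where P(P|Q) = P(P,Q) / P(Q)
  (cells with P(P,Q) = 0 contribute 0)
  (P=0,Q=0): P(P|Q) = (1/4)/(1/2) = 1/2;  -(1/4)·log₂(1/2) = 0.2500
  (P=1,Q=1): P(P|Q) = (1/2)/(1/2) = 1;  -(1/2)·log₂(1) = 0.0000
  (P=2,Q=0): P(P|Q) = (1/4)/(1/2) = 1/2;  -(1/4)·log₂(1/2) = 0.2500
H(P|Q) = 0.2500 + 0.0000 + 0.2500
  = 0.5000 bits
H(Q) + H(P|Q) = 1.0000 + 0.5000 = 1.5000 bits

Direct computation of the joint entropy:
H(P,Q) = -[(1/4)·log₂(1/4) + (1/2)·log₂(1/2) + (1/4)·log₂(1/4)]
  = 0.5000 + 0.5000 + 0.5000
  = 1.5000 bits

All three agree: H(P,Q) = 1.5000 bits ✓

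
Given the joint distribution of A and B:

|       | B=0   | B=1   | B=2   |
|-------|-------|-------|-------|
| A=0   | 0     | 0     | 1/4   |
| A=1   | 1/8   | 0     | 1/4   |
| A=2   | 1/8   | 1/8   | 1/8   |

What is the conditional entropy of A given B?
Marginal P(B) (column sums):
  P(B=0) = 0 + 1/8 + 1/8 = 1/4
  P(B=1) = 0 + 0 + 1/8 = 1/8
  P(B=2) = 1/4 + 1/4 + 1/8 = 5/8

H(A|B) = -Σ P(A,B)·log₂ P(A|B), where P(A|B) = P(A,B) / P(B)
  (cells with P(A,B) = 0 contribute 0)
  (A=0,B=2): P(A|B) = (1/4)/(5/8) = 2/5;  -(1/4)·log₂(2/5) = 0.3305
  (A=1,B=0): P(A|B) = (1/8)/(1/4) = 1/2;  -(1/8)·log₂(1/2) = 0.1250
  (A=1,B=2): P(A|B) = (1/4)/(5/8) = 2/5;  -(1/4)·log₂(2/5) = 0.3305
  (A=2,B=0): P(A|B) = (1/8)/(1/4) = 1/2;  -(1/8)·log₂(1/2) = 0.1250
  (A=2,B=1): P(A|B) = (1/8)/(1/8) = 1;  -(1/8)·log₂(1) = 0.0000
  (A=2,B=2): P(A|B) = (1/8)/(5/8) = 1/5;  -(1/8)·log₂(1/5) = 0.2902
H(A|B) = 0.3305 + 0.1250 + 0.3305 + 0.1250 + 0.0000 + 0.2902
  = 1.2012 bits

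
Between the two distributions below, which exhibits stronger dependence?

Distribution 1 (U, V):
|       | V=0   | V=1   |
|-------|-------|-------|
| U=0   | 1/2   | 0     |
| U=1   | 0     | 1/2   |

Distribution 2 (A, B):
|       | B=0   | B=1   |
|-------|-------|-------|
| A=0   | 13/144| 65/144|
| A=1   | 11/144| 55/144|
Distribution 1 (U, V):
Marginal P(U) (row sums):
  P(U=0) = 1/2 + 0 = 1/2
  P(U=1) = 0 + 1/2 = 1/2
Marginal P(V) (column sums):
  P(V=0) = 1/2 + 0 = 1/2
  P(V=1) = 0 + 1/2 = 1/2

H(U) = -[(1/2)·log₂(1/2) + (1/2)·log₂(1/2)]
  = 0.5000 + 0.5000
  = 1.0000 bits
H(V) = -[(1/2)·log₂(1/2) + (1/2)·log₂(1/2)]
  = 0.5000 + 0.5000
  = 1.0000 bits
H(U,V) = -[(1/2)·log₂(1/2) + (1/2)·log₂(1/2)]
  = 0.5000 + 0.5000
  = 1.0000 bits

I(U;V) = H(U) + H(V) - H(U,V)
  = 1.0000 + 1.0000 - 1.0000
  = 1.0000 bits

Distribution 2 (A, B):
Marginal P(A) (row sums):
  P(A=0) = 13/144 + 65/144 = 13/24
  P(A=1) = 11/144 + 55/144 = 11/24
Marginal P(B) (column sums):
  P(B=0) = 13/144 + 11/144 = 1/6
  P(B=1) = 65/144 + 55/144 = 5/6

H(A) = -[(13/24)·log₂(13/24) + (11/24)·log₂(11/24)]
  = 0.4791 + 0.5159
  = 0.9950 bits
H(B) = -[(1/6)·log₂(1/6) + (5/6)·log₂(5/6)]
  = 0.4308 + 0.2192
  = 0.6500 bits
H(A,B) = -[(13/144)·log₂(13/144) + (65/144)·log₂(65/144) + (11/144)·log₂(11/144) + (55/144)·log₂(55/144)]
  = 0.3132 + 0.5180 + 0.2834 + 0.5304
  = 1.6450 bits

I(A;B) = H(A) + H(B) - H(A,B)
  = 0.9950 + 0.6500 - 1.6450
  = 0.0000 bits

I(U;V) = 1.0000 bits > I(A;B) = 0.0000 bits, so (U, V) has the higher mutual information (stronger dependence).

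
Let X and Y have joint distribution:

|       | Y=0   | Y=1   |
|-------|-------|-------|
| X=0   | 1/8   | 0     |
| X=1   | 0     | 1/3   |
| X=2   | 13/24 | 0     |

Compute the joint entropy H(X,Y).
H(X,Y) = -Σ P(X,Y) log₂ P(X,Y), summed over the non-zero cells:
H(X,Y) = -[(1/8)·log₂(1/8) + (1/3)·log₂(1/3) + (13/24)·log₂(13/24)]
  = 0.3750 + 0.5283 + 0.4791
  = 1.3824 bits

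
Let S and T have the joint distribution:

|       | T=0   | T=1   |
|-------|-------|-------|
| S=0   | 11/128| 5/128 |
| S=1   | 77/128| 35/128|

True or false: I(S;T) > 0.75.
Marginal P(S) (row sums):
  P(S=0) = 11/128 + 5/128 = 1/8
  P(S=1) = 77/128 + 35/128 = 7/8
Marginal P(T) (column sums):
  P(T=0) = 11/128 + 77/128 = 11/16
  P(T=1) = 5/128 + 35/128 = 5/16

H(S) = -[(1/8)·log₂(1/8) + (7/8)·log₂(7/8)]
  = 0.3750 + 0.1686
  = 0.5436 bits
H(T) = -[(11/16)·log₂(11/16) + (5/16)·log₂(5/16)]
  = 0.3716 + 0.5244
  = 0.8960 bits
H(S,T) = -[(11/128)·log₂(11/128) + (5/128)·log₂(5/128) + (77/128)·log₂(77/128) + (35/128)·log₂(35/128)]
  = 0.3043 + 0.1827 + 0.4411 + 0.5115
  = 1.4396 bits

I(S;T) = H(S) + H(T) - H(S,T)
  = 0.5436 + 0.8960 - 1.4396
  = 0.0000 bits

False. I(S;T) = 0.0000 bits, which is ≤ 0.75 bits.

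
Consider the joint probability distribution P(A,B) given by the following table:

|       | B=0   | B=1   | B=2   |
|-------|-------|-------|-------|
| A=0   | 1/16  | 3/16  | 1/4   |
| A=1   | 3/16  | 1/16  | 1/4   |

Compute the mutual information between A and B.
Marginal P(A) (row sums):
  P(A=0) = 1/16 + 3/16 + 1/4 = 1/2
  P(A=1) = 3/16 + 1/16 + 1/4 = 1/2
Marginal P(B) (column sums):
  P(B=0) = 1/16 + 3/16 = 1/4
  P(B=1) = 3/16 + 1/16 = 1/4
  P(B=2) = 1/4 + 1/4 = 1/2

H(A) = -[(1/2)·log₂(1/2) + (1/2)·log₂(1/2)]
  = 0.5000 + 0.5000
  = 1.0000 bits
H(B) = -[(1/4)·log₂(1/4) + (1/4)·log₂(1/4) + (1/2)·log₂(1/2)]
  = 0.5000 + 0.5000 + 0.5000
  = 1.5000 bits
H(A,B) = -[(1/16)·log₂(1/16) + (3/16)·log₂(3/16) + (1/4)·log₂(1/4) + (3/16)·log₂(3/16) + (1/16)·log₂(1/16) + (1/4)·log₂(1/4)]
  = 0.2500 + 0.4528 + 0.5000 + 0.4528 + 0.2500 + 0.5000
  = 2.4056 bits

I(A;B) = H(A) + H(B) - H(A,B)
  = 1.0000 + 1.5000 - 2.4056
  = 0.0944 bits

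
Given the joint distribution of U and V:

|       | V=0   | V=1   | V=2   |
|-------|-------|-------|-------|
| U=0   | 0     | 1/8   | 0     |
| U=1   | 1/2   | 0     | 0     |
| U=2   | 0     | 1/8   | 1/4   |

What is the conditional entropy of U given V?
Marginal P(V) (column sums):
  P(V=0) = 0 + 1/2 + 0 = 1/2
  P(V=1) = 1/8 + 0 + 1/8 = 1/4
  P(V=2) = 0 + 0 + 1/4 = 1/4

H(U|V) = -Σ P(U,V)·log₂ P(U|V), where P(U|V) = P(U,V) / P(V)
  (cells with P(U,V) = 0 contribute 0)
  (U=0,V=1): P(U|V) = (1/8)/(1/4) = 1/2;  -(1/8)·log₂(1/2) = 0.1250
  (U=1,V=0): P(U|V) = (1/2)/(1/2) = 1;  -(1/2)·log₂(1) = 0.0000
  (U=2,V=1): P(U|V) = (1/8)/(1/4) = 1/2;  -(1/8)·log₂(1/2) = 0.1250
  (U=2,V=2): P(U|V) = (1/4)/(1/4) = 1;  -(1/4)·log₂(1) = 0.0000
H(U|V) = 0.1250 + 0.0000 + 0.1250 + 0.0000
  = 0.2500 bits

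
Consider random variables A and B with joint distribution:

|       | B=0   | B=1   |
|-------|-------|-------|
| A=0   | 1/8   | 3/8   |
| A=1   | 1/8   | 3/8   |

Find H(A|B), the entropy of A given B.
Marginal P(B) (column sums):
  P(B=0) = 1/8 + 1/8 = 1/4
  P(B=1) = 3/8 + 3/8 = 3/4

H(A|B) = -Σ P(A,B)·log₂ P(A|B), where P(A|B) = P(A,B) / P(B)
  (A=0,B=0): P(A|B) = (1/8)/(1/4) = 1/2;  -(1/8)·log₂(1/2) = 0.1250
  (A=0,B=1): P(A|B) = (3/8)/(3/4) = 1/2;  -(3/8)·log₂(1/2) = 0.3750
  (A=1,B=0): P(A|B) = (1/8)/(1/4) = 1/2;  -(1/8)·log₂(1/2) = 0.1250
  (A=1,B=1): P(A|B) = (3/8)/(3/4) = 1/2;  -(3/8)·log₂(1/2) = 0.3750
H(A|B) = 0.1250 + 0.3750 + 0.1250 + 0.3750
  = 1.0000 bits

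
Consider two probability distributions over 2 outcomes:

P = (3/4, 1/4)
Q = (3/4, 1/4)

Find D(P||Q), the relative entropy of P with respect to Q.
D(P||Q) = Σ P(i) log₂(P(i)/Q(i))
  i=0: (3/4) × log₂((3/4)/(3/4)) = (3/4) × log₂(1) = 0.0000
  i=1: (1/4) × log₂((1/4)/(1/4)) = (1/4) × log₂(1) = 0.0000
D(P||Q) = 0.0000 + 0.0000
  = 0.0000 bits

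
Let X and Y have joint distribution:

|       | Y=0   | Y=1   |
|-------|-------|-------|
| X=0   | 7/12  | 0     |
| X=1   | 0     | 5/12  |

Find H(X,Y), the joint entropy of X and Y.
H(X,Y) = -Σ P(X,Y) log₂ P(X,Y), summed over the non-zero cells:
H(X,Y) = -[(7/12)·log₂(7/12) + (5/12)·log₂(5/12)]
  = 0.4536 + 0.5263
  = 0.9799 bits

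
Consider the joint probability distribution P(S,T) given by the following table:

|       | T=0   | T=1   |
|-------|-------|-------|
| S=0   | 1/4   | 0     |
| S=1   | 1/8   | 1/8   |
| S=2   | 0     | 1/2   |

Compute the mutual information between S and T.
Marginal P(S) (row sums):
  P(S=0) = 1/4 + 0 = 1/4
  P(S=1) = 1/8 + 1/8 = 1/4
  P(S=2) = 0 + 1/2 = 1/2
Marginal P(T) (column sums):
  P(T=0) = 1/4 + 1/8 + 0 = 3/8
  P(T=1) = 0 + 1/8 + 1/2 = 5/8

H(S) = -[(1/4)·log₂(1/4) + (1/4)·log₂(1/4) + (1/2)·log₂(1/2)]
  = 0.5000 + 0.5000 + 0.5000
  = 1.5000 bits
H(T) = -[(3/8)·log₂(3/8) + (5/8)·log₂(5/8)]
  = 0.5306 + 0.4238
  = 0.9544 bits
H(S,T) = -[(1/4)·log₂(1/4) + (1/8)·log₂(1/8) + (1/8)·log₂(1/8) + (1/2)·log₂(1/2)]
  = 0.5000 + 0.3750 + 0.3750 + 0.5000
  = 1.7500 bits

I(S;T) = H(S) + H(T) - H(S,T)
  = 1.5000 + 0.9544 - 1.7500
  = 0.7044 bits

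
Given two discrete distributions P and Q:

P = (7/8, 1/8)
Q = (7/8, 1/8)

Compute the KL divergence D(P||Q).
D(P||Q) = Σ P(i) log₂(P(i)/Q(i))
  i=0: (7/8) × log₂((7/8)/(7/8)) = (7/8) × log₂(1) = 0.0000
  i=1: (1/8) × log₂((1/8)/(1/8)) = (1/8) × log₂(1) = 0.0000
D(P||Q) = 0.0000 + 0.0000
  = 0.0000 bits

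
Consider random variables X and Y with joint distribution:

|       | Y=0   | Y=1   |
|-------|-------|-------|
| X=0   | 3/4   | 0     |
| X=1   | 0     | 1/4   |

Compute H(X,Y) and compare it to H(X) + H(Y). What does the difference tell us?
Marginal P(X) (row sums):
  P(X=0) = 3/4 + 0 = 3/4
  P(X=1) = 0 + 1/4 = 1/4
Marginal P(Y) (column sums):
  P(Y=0) = 3/4 + 0 = 3/4
  P(Y=1) = 0 + 1/4 = 1/4

H(X,Y) = -[(3/4)·log₂(3/4) + (1/4)·log₂(1/4)]
  = 0.3113 + 0.5000
  = 0.8113 bits
H(X) = -[(3/4)·log₂(3/4) + (1/4)·log₂(1/4)]
  = 0.3113 + 0.5000
  = 0.8113 bits
H(Y) = -[(3/4)·log₂(3/4) + (1/4)·log₂(1/4)]
  = 0.3113 + 0.5000
  = 0.8113 bits

H(X) + H(Y) = 0.8113 + 0.8113 = 1.6226 bits
Difference: H(X) + H(Y) - H(X,Y) = 1.6226 - 0.8113 = 0.8113 bits = I(X;Y)

The difference is the mutual information; it is positive here, so X and Y are dependent (knowing one reduces uncertainty about the other by 0.8113 bits).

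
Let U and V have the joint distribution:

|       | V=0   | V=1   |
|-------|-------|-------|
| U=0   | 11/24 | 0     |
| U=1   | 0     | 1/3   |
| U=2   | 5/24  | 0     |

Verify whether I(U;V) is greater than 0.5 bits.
Marginal P(U) (row sums):
  P(U=0) = 11/24 + 0 = 11/24
  P(U=1) = 0 + 1/3 = 1/3
  P(U=2) = 5/24 + 0 = 5/24
Marginal P(V) (column sums):
  P(V=0) = 11/24 + 0 + 5/24 = 2/3
  P(V=1) = 0 + 1/3 + 0 = 1/3

H(U) = -[(11/24)·log₂(11/24) + (1/3)·log₂(1/3) + (5/24)·log₂(5/24)]
  = 0.5159 + 0.5283 + 0.4715
  = 1.5157 bits
H(V) = -[(2/3)·log₂(2/3) + (1/3)·log₂(1/3)]
  = 0.3900 + 0.5283
  = 0.9183 bits
H(U,V) = -[(11/24)·log₂(11/24) + (1/3)·log₂(1/3) + (5/24)·log₂(5/24)]
  = 0.5159 + 0.5283 + 0.4715
  = 1.5157 bits

I(U;V) = H(U) + H(V) - H(U,V)
  = 1.5157 + 0.9183 - 1.5157
  = 0.9183 bits

Yes. I(U;V) = 0.9183 bits, which is > 0.5 bits.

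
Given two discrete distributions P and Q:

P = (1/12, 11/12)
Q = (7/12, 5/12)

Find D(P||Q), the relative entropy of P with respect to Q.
D(P||Q) = Σ P(i) log₂(P(i)/Q(i))
  i=0: (1/12) × log₂((1/12)/(7/12)) = (1/12) × log₂(1/7) = -0.2339
  i=1: (11/12) × log₂((11/12)/(5/12)) = (11/12) × log₂(11/5) = 1.0427
D(P||Q) = -0.2339 + 1.0427
  = 0.8088 bits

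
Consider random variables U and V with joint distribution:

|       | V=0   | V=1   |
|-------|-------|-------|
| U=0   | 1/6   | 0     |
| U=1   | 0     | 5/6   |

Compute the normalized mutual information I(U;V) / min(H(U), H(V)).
Marginal P(U) (row sums):
  P(U=0) = 1/6 + 0 = 1/6
  P(U=1) = 0 + 5/6 = 5/6
Marginal P(V) (column sums):
  P(V=0) = 1/6 + 0 = 1/6
  P(V=1) = 0 + 5/6 = 5/6

H(U) = -[(1/6)·log₂(1/6) + (5/6)·log₂(5/6)]
  = 0.4308 + 0.2192
  = 0.6500 bits
H(V) = -[(1/6)·log₂(1/6) + (5/6)·log₂(5/6)]
  = 0.4308 + 0.2192
  = 0.6500 bits
H(U,V) = -[(1/6)·log₂(1/6) + (5/6)·log₂(5/6)]
  = 0.4308 + 0.2192
  = 0.6500 bits

I(U;V) = H(U) + H(V) - H(U,V)
  = 0.6500 + 0.6500 - 0.6500
  = 0.6500 bits

min(H(U), H(V)) = min(0.6500, 0.6500) = 0.6500 bits
Normalized MI = 0.6500 / 0.6500 = 1.0000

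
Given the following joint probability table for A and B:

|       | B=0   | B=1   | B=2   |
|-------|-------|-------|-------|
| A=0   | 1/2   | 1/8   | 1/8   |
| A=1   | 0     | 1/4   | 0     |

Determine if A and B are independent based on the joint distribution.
Marginal P(A) (row sums):
  P(A=0) = 1/2 + 1/8 + 1/8 = 3/4
  P(A=1) = 0 + 1/4 + 0 = 1/4
Marginal P(B) (column sums):
  P(B=0) = 1/2 + 0 = 1/2
  P(B=1) = 1/8 + 1/4 = 3/8
  P(B=2) = 1/8 + 0 = 1/8

A and B are independent iff P(A=i,B=j) = P(A=i)·P(B=j) for every cell.
  P(A=0)·P(B=0) = 3/4 × 1/2 = 3/8, but P(A=0,B=0) = 1/2 ✗

No, A and B are not independent. Quantitatively, I(A;B) > 0:

H(A) = -[(3/4)·log₂(3/4) + (1/4)·log₂(1/4)]
  = 0.3113 + 0.5000
  = 0.8113 bits
H(B) = -[(1/2)·log₂(1/2) + (3/8)·log₂(3/8) + (1/8)·log₂(1/8)]
  = 0.5000 + 0.5306 + 0.3750
  = 1.4056 bits
H(A,B) = -[(1/2)·log₂(1/2) + (1/8)·log₂(1/8) + (1/8)·log₂(1/8) + (1/4)·log₂(1/4)]
  = 0.5000 + 0.3750 + 0.3750 + 0.5000
  = 1.7500 bits
I(A;B) = H(A) + H(B) - H(A,B) = 0.8113 + 1.4056 - 1.7500 = 0.4669 bits > 0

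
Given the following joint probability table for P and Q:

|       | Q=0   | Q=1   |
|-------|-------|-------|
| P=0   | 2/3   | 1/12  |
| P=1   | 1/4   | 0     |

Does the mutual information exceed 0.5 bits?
Marginal P(P) (row sums):
  P(P=0) = 2/3 + 1/12 = 3/4
  P(P=1) = 1/4 + 0 = 1/4
Marginal P(Q) (column sums):
  P(Q=0) = 2/3 + 1/4 = 11/12
  P(Q=1) = 1/12 + 0 = 1/12

H(P) = -[(3/4)·log₂(3/4) + (1/4)·log₂(1/4)]
  = 0.3113 + 0.5000
  = 0.8113 bits
H(Q) = -[(11/12)·log₂(11/12) + (1/12)·log₂(1/12)]
  = 0.1151 + 0.2987
  = 0.4138 bits
H(P,Q) = -[(2/3)·log₂(2/3) + (1/12)·log₂(1/12) + (1/4)·log₂(1/4)]
  = 0.3900 + 0.2987 + 0.5000
  = 1.1887 bits

I(P;Q) = H(P) + H(Q) - H(P,Q)
  = 0.8113 + 0.4138 - 1.1887
  = 0.0364 bits

No. I(P;Q) = 0.0364 bits, which is ≤ 0.5 bits.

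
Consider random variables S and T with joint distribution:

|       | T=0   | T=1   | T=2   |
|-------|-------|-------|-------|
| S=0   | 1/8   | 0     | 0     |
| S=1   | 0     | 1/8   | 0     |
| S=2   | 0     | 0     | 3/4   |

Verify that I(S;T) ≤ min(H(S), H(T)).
Marginal P(S) (row sums):
  P(S=0) = 1/8 + 0 + 0 = 1/8
  P(S=1) = 0 + 1/8 + 0 = 1/8
  P(S=2) = 0 + 0 + 3/4 = 3/4
Marginal P(T) (column sums):
  P(T=0) = 1/8 + 0 + 0 = 1/8
  P(T=1) = 0 + 1/8 + 0 = 1/8
  P(T=2) = 0 + 0 + 3/4 = 3/4

H(S) = -[(1/8)·log₂(1/8) + (1/8)·log₂(1/8) + (3/4)·log₂(3/4)]
  = 0.3750 + 0.3750 + 0.3113
  = 1.0613 bits
H(T) = -[(1/8)·log₂(1/8) + (1/8)·log₂(1/8) + (3/4)·log₂(3/4)]
  = 0.3750 + 0.3750 + 0.3113
  = 1.0613 bits
H(S,T) = -[(1/8)·log₂(1/8) + (1/8)·log₂(1/8) + (3/4)·log₂(3/4)]
  = 0.3750 + 0.3750 + 0.3113
  = 1.0613 bits

I(S;T) = H(S) + H(T) - H(S,T)
  = 1.0613 + 1.0613 - 1.0613
  = 1.0613 bits

min(H(S), H(T)) = min(1.0613, 1.0613) = 1.0613 bits
Since 1.0613 ≤ 1.0613, the bound is satisfied ✓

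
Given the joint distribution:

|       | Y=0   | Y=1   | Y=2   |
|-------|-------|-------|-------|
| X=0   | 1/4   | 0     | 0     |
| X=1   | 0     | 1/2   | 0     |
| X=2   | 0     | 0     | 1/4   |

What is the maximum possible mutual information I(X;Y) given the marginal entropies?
The upper bound on mutual information is I(X;Y) ≤ min(H(X), H(Y)).

Marginal P(X) (row sums):
  P(X=0) = 1/4 + 0 + 0 = 1/4
  P(X=1) = 0 + 1/2 + 0 = 1/2
  P(X=2) = 0 + 0 + 1/4 = 1/4
Marginal P(Y) (column sums):
  P(Y=0) = 1/4 + 0 + 0 = 1/4
  P(Y=1) = 0 + 1/2 + 0 = 1/2
  P(Y=2) = 0 + 0 + 1/4 = 1/4

H(X) = -[(1/4)·log₂(1/4) + (1/2)·log₂(1/2) + (1/4)·log₂(1/4)]
  = 0.5000 + 0.5000 + 0.5000
  = 1.5000 bits
H(Y) = -[(1/4)·log₂(1/4) + (1/2)·log₂(1/2) + (1/4)·log₂(1/4)]
  = 0.5000 + 0.5000 + 0.5000
  = 1.5000 bits

Maximum possible I(X;Y) = min(1.5000, 1.5000) = 1.5000 bits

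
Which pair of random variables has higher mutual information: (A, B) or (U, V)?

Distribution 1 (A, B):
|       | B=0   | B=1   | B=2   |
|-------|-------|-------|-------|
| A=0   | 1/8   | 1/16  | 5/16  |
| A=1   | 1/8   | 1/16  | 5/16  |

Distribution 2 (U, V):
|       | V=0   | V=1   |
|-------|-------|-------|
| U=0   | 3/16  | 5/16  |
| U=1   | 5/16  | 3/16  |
Distribution 1 (A, B):
Marginal P(A) (row sums):
  P(A=0) = 1/8 + 1/16 + 5/16 = 1/2
  P(A=1) = 1/8 + 1/16 + 5/16 = 1/2
Marginal P(B) (column sums):
  P(B=0) = 1/8 + 1/8 = 1/4
  P(B=1) = 1/16 + 1/16 = 1/8
  P(B=2) = 5/16 + 5/16 = 5/8

H(A) = -[(1/2)·log₂(1/2) + (1/2)·log₂(1/2)]
  = 0.5000 + 0.5000
  = 1.0000 bits
H(B) = -[(1/4)·log₂(1/4) + (1/8)·log₂(1/8) + (5/8)·log₂(5/8)]
  = 0.5000 + 0.3750 + 0.4238
  = 1.2988 bits
H(A,B) = -[(1/8)·log₂(1/8) + (1/16)·log₂(1/16) + (5/16)·log₂(5/16) + (1/8)·log₂(1/8) + (1/16)·log₂(1/16) + (5/16)·log₂(5/16)]
  = 0.3750 + 0.2500 + 0.5244 + 0.3750 + 0.2500 + 0.5244
  = 2.2988 bits

I(A;B) = H(A) + H(B) - H(A,B)
  = 1.0000 + 1.2988 - 2.2988
  = 0.0000 bits

Distribution 2 (U, V):
Marginal P(U) (row sums):
  P(U=0) = 3/16 + 5/16 = 1/2
  P(U=1) = 5/16 + 3/16 = 1/2
Marginal P(V) (column sums):
  P(V=0) = 3/16 + 5/16 = 1/2
  P(V=1) = 5/16 + 3/16 = 1/2

H(U) = -[(1/2)·log₂(1/2) + (1/2)·log₂(1/2)]
  = 0.5000 + 0.5000
  = 1.0000 bits
H(V) = -[(1/2)·log₂(1/2) + (1/2)·log₂(1/2)]
  = 0.5000 + 0.5000
  = 1.0000 bits
H(U,V) = -[(3/16)·log₂(3/16) + (5/16)·log₂(5/16) + (5/16)·log₂(5/16) + (3/16)·log₂(3/16)]
  = 0.4528 + 0.5244 + 0.5244 + 0.4528
  = 1.9544 bits

I(U;V) = H(U) + H(V) - H(U,V)
  = 1.0000 + 1.0000 - 1.9544
  = 0.0456 bits

I(U;V) = 0.0456 bits > I(A;B) = 0.0000 bits, so (U, V) has the higher mutual information (stronger dependence).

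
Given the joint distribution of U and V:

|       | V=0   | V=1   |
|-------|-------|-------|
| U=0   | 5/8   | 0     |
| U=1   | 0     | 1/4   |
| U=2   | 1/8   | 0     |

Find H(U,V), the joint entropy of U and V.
H(U,V) = -Σ P(U,V) log₂ P(U,V), summed over the non-zero cells:
H(U,V) = -[(5/8)·log₂(5/8) + (1/4)·log₂(1/4) + (1/8)·log₂(1/8)]
  = 0.4238 + 0.5000 + 0.3750
  = 1.2988 bits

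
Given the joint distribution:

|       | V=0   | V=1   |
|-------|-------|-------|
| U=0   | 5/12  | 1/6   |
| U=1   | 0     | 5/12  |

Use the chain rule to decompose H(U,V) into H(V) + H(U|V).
By the chain rule: H(U,V) = H(V) + H(U|V)

Marginal P(V) (column sums):
  P(V=0) = 5/12 + 0 = 5/12
  P(V=1) = 1/6 + 5/12 = 7/12
H(V) = -[(5/12)·log₂(5/12) + (7/12)·log₂(7/12)]
  = 0.5263 + 0.4536
  = 0.9799 bits
H(U|V) = -Σ P(U,V)·log₂ P(U|V), where P(U|V) = P(U,V) / P(V)
  (cells with P(U,V) = 0 contribute 0)
  (U=0,V=0): P(U|V) = (5/12)/(5/12) = 1;  -(5/12)·log₂(1) = 0.0000
  (U=0,V=1): P(U|V) = (1/6)/(7/12) = 2/7;  -(1/6)·log₂(2/7) = 0.3012
  (U=1,V=1): P(U|V) = (5/12)/(7/12) = 5/7;  -(5/12)·log₂(5/7) = 0.2023
H(U|V) = 0.0000 + 0.3012 + 0.2023
  = 0.5035 bits

H(U,V) = H(V) + H(U|V) = 0.9799 + 0.5035 = 1.4834 bits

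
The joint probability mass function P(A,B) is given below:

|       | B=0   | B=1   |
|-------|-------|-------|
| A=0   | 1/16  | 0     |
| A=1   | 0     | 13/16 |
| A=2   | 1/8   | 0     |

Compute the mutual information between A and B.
Marginal P(A) (row sums):
  P(A=0) = 1/16 + 0 = 1/16
  P(A=1) = 0 + 13/16 = 13/16
  P(A=2) = 1/8 + 0 = 1/8
Marginal P(B) (column sums):
  P(B=0) = 1/16 + 0 + 1/8 = 3/16
  P(B=1) = 0 + 13/16 + 0 = 13/16

H(A) = -[(1/16)·log₂(1/16) + (13/16)·log₂(13/16) + (1/8)·log₂(1/8)]
  = 0.2500 + 0.2434 + 0.3750
  = 0.8684 bits
H(B) = -[(3/16)·log₂(3/16) + (13/16)·log₂(13/16)]
  = 0.4528 + 0.2434
  = 0.6962 bits
H(A,B) = -[(1/16)·log₂(1/16) + (13/16)·log₂(13/16) + (1/8)·log₂(1/8)]
  = 0.2500 + 0.2434 + 0.3750
  = 0.8684 bits

I(A;B) = H(A) + H(B) - H(A,B)
  = 0.8684 + 0.6962 - 0.8684
  = 0.6962 bits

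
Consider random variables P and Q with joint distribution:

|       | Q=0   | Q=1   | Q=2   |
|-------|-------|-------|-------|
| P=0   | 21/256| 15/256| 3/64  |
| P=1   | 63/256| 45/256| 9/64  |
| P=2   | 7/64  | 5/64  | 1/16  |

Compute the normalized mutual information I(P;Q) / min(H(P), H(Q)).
Marginal P(P) (row sums):
  P(P=0) = 21/256 + 15/256 + 3/64 = 3/16
  P(P=1) = 63/256 + 45/256 + 9/64 = 9/16
  P(P=2) = 7/64 + 5/64 + 1/16 = 1/4
Marginal P(Q) (column sums):
  P(Q=0) = 21/256 + 63/256 + 7/64 = 7/16
  P(Q=1) = 15/256 + 45/256 + 5/64 = 5/16
  P(Q=2) = 3/64 + 9/64 + 1/16 = 1/4

H(P) = -[(3/16)·log₂(3/16) + (9/16)·log₂(9/16) + (1/4)·log₂(1/4)]
  = 0.4528 + 0.4669 + 0.5000
  = 1.4197 bits
H(Q) = -[(7/16)·log₂(7/16) + (5/16)·log₂(5/16) + (1/4)·log₂(1/4)]
  = 0.5218 + 0.5244 + 0.5000
  = 1.5462 bits
H(P,Q) = -[(21/256)·log₂(21/256) + (15/256)·log₂(15/256) + (3/64)·log₂(3/64) + (63/256)·log₂(63/256) + (45/256)·log₂(45/256) + (9/64)·log₂(9/64) + (7/64)·log₂(7/64) + (5/64)·log₂(5/64) + (1/16)·log₂(1/16)]
  = 0.2959 + 0.2398 + 0.2070 + 0.4978 + 0.4409 + 0.3980 + 0.3492 + 0.2873 + 0.2500
  = 2.9659 bits

I(P;Q) = H(P) + H(Q) - H(P,Q)
  = 1.4197 + 1.5462 - 2.9659
  = 0.0000 bits

min(H(P), H(Q)) = min(1.4197, 1.5462) = 1.4197 bits
Normalized MI = 0.0000 / 1.4197 = 0.0000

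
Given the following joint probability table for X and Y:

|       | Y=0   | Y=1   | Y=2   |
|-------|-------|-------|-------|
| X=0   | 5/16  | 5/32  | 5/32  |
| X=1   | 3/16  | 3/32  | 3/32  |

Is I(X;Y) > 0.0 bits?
Marginal P(X) (row sums):
  P(X=0) = 5/16 + 5/32 + 5/32 = 5/8
  P(X=1) = 3/16 + 3/32 + 3/32 = 3/8
Marginal P(Y) (column sums):
  P(Y=0) = 5/16 + 3/16 = 1/2
  P(Y=1) = 5/32 + 3/32 = 1/4
  P(Y=2) = 5/32 + 3/32 = 1/4

H(X) = -[(5/8)·log₂(5/8) + (3/8)·log₂(3/8)]
  = 0.4238 + 0.5306
  = 0.9544 bits
H(Y) = -[(1/2)·log₂(1/2) + (1/4)·log₂(1/4) + (1/4)·log₂(1/4)]
  = 0.5000 + 0.5000 + 0.5000
  = 1.5000 bits
H(X,Y) = -[(5/16)·log₂(5/16) + (5/32)·log₂(5/32) + (5/32)·log₂(5/32) + (3/16)·log₂(3/16) + (3/32)·log₂(3/32) + (3/32)·log₂(3/32)]
  = 0.5244 + 0.4184 + 0.4184 + 0.4528 + 0.3202 + 0.3202
  = 2.4544 bits

I(X;Y) = H(X) + H(Y) - H(X,Y)
  = 0.9544 + 1.5000 - 2.4544
  = 0.0000 bits

No. I(X;Y) = 0.0000 bits, which is ≤ 0.0 bits.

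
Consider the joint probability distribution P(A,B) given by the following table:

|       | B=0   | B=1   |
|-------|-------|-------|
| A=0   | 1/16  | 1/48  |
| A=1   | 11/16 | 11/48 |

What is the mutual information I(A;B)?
Marginal P(A) (row sums):
  P(A=0) = 1/16 + 1/48 = 1/12
  P(A=1) = 11/16 + 11/48 = 11/12
Marginal P(B) (column sums):
  P(B=0) = 1/16 + 11/16 = 3/4
  P(B=1) = 1/48 + 11/48 = 1/4

H(A) = -[(1/12)·log₂(1/12) + (11/12)·log₂(11/12)]
  = 0.2987 + 0.1151
  = 0.4138 bits
H(B) = -[(3/4)·log₂(3/4) + (1/4)·log₂(1/4)]
  = 0.3113 + 0.5000
  = 0.8113 bits
H(A,B) = -[(1/16)·log₂(1/16) + (1/48)·log₂(1/48) + (11/16)·log₂(11/16) + (11/48)·log₂(11/48)]
  = 0.2500 + 0.1164 + 0.3716 + 0.4871
  = 1.2251 bits

I(A;B) = H(A) + H(B) - H(A,B)
  = 0.4138 + 0.8113 - 1.2251
  = 0.0000 bits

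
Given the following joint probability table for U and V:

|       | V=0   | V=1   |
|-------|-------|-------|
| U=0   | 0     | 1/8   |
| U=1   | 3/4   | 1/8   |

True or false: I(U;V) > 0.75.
Marginal P(U) (row sums):
  P(U=0) = 0 + 1/8 = 1/8
  P(U=1) = 3/4 + 1/8 = 7/8
Marginal P(V) (column sums):
  P(V=0) = 0 + 3/4 = 3/4
  P(V=1) = 1/8 + 1/8 = 1/4

H(U) = -[(1/8)·log₂(1/8) + (7/8)·log₂(7/8)]
  = 0.3750 + 0.1686
  = 0.5436 bits
H(V) = -[(3/4)·log₂(3/4) + (1/4)·log₂(1/4)]
  = 0.3113 + 0.5000
  = 0.8113 bits
H(U,V) = -[(1/8)·log₂(1/8) + (3/4)·log₂(3/4) + (1/8)·log₂(1/8)]
  = 0.3750 + 0.3113 + 0.3750
  = 1.0613 bits

I(U;V) = H(U) + H(V) - H(U,V)
  = 0.5436 + 0.8113 - 1.0613
  = 0.2936 bits

False. I(U;V) = 0.2936 bits, which is ≤ 0.75 bits.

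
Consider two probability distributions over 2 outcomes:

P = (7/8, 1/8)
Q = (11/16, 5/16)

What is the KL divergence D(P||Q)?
D(P||Q) = Σ P(i) log₂(P(i)/Q(i))
  i=0: (7/8) × log₂((7/8)/(11/16)) = (7/8) × log₂(14/11) = 0.3044
  i=1: (1/8) × log₂((1/8)/(5/16)) = (1/8) × log₂(2/5) = -0.1652
D(P||Q) = 0.3044 - 0.1652
  = 0.1392 bits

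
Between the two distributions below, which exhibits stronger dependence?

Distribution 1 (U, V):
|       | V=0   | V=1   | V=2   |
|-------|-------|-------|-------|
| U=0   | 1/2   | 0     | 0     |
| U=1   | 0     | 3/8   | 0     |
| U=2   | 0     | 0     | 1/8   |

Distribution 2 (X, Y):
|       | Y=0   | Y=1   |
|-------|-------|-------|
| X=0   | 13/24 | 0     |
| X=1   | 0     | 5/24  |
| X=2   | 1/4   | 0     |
Distribution 1 (U, V):
Marginal P(U) (row sums):
  P(U=0) = 1/2 + 0 + 0 = 1/2
  P(U=1) = 0 + 3/8 + 0 = 3/8
  P(U=2) = 0 + 0 + 1/8 = 1/8
Marginal P(V) (column sums):
  P(V=0) = 1/2 + 0 + 0 = 1/2
  P(V=1) = 0 + 3/8 + 0 = 3/8
  P(V=2) = 0 + 0 + 1/8 = 1/8

H(U) = -[(1/2)·log₂(1/2) + (3/8)·log₂(3/8) + (1/8)·log₂(1/8)]
  = 0.5000 + 0.5306 + 0.3750
  = 1.4056 bits
H(V) = -[(1/2)·log₂(1/2) + (3/8)·log₂(3/8) + (1/8)·log₂(1/8)]
  = 0.5000 + 0.5306 + 0.3750
  = 1.4056 bits
H(U,V) = -[(1/2)·log₂(1/2) + (3/8)·log₂(3/8) + (1/8)·log₂(1/8)]
  = 0.5000 + 0.5306 + 0.3750
  = 1.4056 bits

I(U;V) = H(U) + H(V) - H(U,V)
  = 1.4056 + 1.4056 - 1.4056
  = 1.4056 bits

Distribution 2 (X, Y):
Marginal P(X) (row sums):
  P(X=0) = 13/24 + 0 = 13/24
  P(X=1) = 0 + 5/24 = 5/24
  P(X=2) = 1/4 + 0 = 1/4
Marginal P(Y) (column sums):
  P(Y=0) = 13/24 + 0 + 1/4 = 19/24
  P(Y=1) = 0 + 5/24 + 0 = 5/24

H(X) = -[(13/24)·log₂(13/24) + (5/24)·log₂(5/24) + (1/4)·log₂(1/4)]
  = 0.4791 + 0.4715 + 0.5000
  = 1.4506 bits
H(Y) = -[(19/24)·log₂(19/24) + (5/24)·log₂(5/24)]
  = 0.2668 + 0.4715
  = 0.7383 bits
H(X,Y) = -[(13/24)·log₂(13/24) + (5/24)·log₂(5/24) + (1/4)·log₂(1/4)]
  = 0.4791 + 0.4715 + 0.5000
  = 1.4506 bits

I(X;Y) = H(X) + H(Y) - H(X,Y)
  = 1.4506 + 0.7383 - 1.4506
  = 0.7383 bits

I(U;V) = 1.4056 bits > I(X;Y) = 0.7383 bits, so (U, V) has the higher mutual information (stronger dependence).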